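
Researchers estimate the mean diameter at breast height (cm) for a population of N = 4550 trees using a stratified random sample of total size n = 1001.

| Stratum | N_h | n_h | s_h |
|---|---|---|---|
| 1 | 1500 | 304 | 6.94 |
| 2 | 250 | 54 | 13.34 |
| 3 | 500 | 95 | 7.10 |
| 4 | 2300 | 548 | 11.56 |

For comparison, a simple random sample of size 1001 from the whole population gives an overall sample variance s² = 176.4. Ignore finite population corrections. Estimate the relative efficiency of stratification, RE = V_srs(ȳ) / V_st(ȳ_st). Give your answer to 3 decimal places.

V̂(ȳ_st) = Σ W_h² s_h²/n_h, with W_h = N_h/N and N = 4550:
  stratum 1: (1500/4550)²·6.94²/304 = 0.0172189
  stratum 2: (250/4550)²·13.34²/54 = 0.0099489
  stratum 3: (500/4550)²·7.10²/95 = 0.00640782
  stratum 4: (2300/4550)²·11.56²/548 = 0.0623115
V_st = 0.0958871
V_srs = s²/n = 176.4/1001 = 0.176224
Relative efficiency = V_srs / V_st = 0.176224/0.0958871 = 1.8378

RE ≈ 1.838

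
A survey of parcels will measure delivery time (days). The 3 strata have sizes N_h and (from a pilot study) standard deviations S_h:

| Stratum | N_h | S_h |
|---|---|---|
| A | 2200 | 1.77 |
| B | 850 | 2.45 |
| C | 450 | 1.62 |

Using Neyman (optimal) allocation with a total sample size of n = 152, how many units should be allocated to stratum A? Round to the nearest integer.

88

Neyman allocation: n_h = n · N_h S_h / Σ N_i S_i, with n = 152.
  stratum A: N_h·S_h = 2200·1.77 = 3894.00
  stratum B: N_h·S_h = 850·2.45 = 2082.50
  stratum C: N_h·S_h = 450·1.62 = 729.00
Σ N_h S_h = 6705.50
n for stratum A = 152·3894.00/6705.50 = 88.269 → 88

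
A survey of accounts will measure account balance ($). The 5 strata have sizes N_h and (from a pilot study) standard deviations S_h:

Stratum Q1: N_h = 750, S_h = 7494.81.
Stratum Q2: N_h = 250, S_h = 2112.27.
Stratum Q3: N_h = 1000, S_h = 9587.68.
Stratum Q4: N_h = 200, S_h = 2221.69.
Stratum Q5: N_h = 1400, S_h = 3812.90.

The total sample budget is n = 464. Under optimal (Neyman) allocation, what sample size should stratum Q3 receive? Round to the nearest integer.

Neyman allocation: n_h = n · N_h S_h / Σ N_i S_i, with n = 464.
  stratum Q1: N_h·S_h = 750·7494.81 = 5621107.50
  stratum Q2: N_h·S_h = 250·2112.27 = 528067.50
  stratum Q3: N_h·S_h = 1000·9587.68 = 9587680.00
  stratum Q4: N_h·S_h = 200·2221.69 = 444338.00
  stratum Q5: N_h·S_h = 1400·3812.90 = 5338060.00
Σ N_h S_h = 21519253.00
n for stratum Q3 = 464·9587680.00/21519253.00 = 206.730 → 207

207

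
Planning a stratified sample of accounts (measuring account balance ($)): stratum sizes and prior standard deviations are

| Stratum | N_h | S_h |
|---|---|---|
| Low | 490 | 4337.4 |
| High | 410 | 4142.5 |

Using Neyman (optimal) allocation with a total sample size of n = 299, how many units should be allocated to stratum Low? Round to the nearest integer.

166

Neyman allocation: n_h = n · N_h S_h / Σ N_i S_i, with n = 299.
  stratum Low: N_h·S_h = 490·4337.4 = 2125326.00
  stratum High: N_h·S_h = 410·4142.5 = 1698425.00
Σ N_h S_h = 3823751.00
n for stratum Low = 299·2125326.00/3823751.00 = 166.191 → 166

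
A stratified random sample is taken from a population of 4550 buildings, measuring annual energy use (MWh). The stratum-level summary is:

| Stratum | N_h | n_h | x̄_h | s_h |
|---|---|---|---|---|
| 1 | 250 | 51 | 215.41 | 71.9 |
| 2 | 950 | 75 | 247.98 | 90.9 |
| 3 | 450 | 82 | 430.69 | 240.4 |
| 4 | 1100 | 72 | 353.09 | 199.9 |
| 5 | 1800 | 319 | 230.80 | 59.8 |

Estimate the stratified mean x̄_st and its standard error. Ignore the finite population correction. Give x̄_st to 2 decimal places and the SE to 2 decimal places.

x̄_st = Σ W_h x̄_h = (250·215.41 + 950·247.98 + 450·430.69 + 1100·353.09 + 1800·230.80)/4550 = 282.87538
V̂(x̄_st) = Σ W_h² s_h²/n_h, with W_h = N_h/N and N = 4550:
  stratum 1: (250/4550)²·71.9²/51 = 0.306016
  stratum 2: (950/4550)²·90.9²/75 = 4.80276
  stratum 3: (450/4550)²·240.4²/82 = 6.89378
  stratum 4: (1100/4550)²·199.9²/72 = 32.4381
  stratum 5: (1800/4550)²·59.8²/319 = 1.75442
V̂(x̄_st) = 46.1951
SE(x̄_st) = √46.1951 = 6.7967

x̄_st ≈ 282.88, SE ≈ 6.80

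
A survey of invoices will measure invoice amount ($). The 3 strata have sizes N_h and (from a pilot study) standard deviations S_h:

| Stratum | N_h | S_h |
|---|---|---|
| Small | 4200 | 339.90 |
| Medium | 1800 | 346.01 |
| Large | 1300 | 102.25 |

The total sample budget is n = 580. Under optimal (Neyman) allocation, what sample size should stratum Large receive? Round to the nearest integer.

Neyman allocation: n_h = n · N_h S_h / Σ N_i S_i, with n = 580.
  stratum Small: N_h·S_h = 4200·339.90 = 1427580.00
  stratum Medium: N_h·S_h = 1800·346.01 = 622818.00
  stratum Large: N_h·S_h = 1300·102.25 = 132925.00
Σ N_h S_h = 2183323.00
n for stratum Large = 580·132925.00/2183323.00 = 35.312 → 35

35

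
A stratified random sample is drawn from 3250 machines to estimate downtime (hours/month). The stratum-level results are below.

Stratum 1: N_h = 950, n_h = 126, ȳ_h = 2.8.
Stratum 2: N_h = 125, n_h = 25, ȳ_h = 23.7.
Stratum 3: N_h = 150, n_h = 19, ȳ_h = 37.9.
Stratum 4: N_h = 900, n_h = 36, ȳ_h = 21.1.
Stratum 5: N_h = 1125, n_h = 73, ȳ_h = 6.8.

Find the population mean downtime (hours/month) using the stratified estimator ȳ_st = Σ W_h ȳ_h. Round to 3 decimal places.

N = Σ N_h = 3250. Stratum weights W_h = N_h/N.
ȳ_st = (950·2.8 + 125·23.7 + 150·37.9 + 900·21.1 + 1125·6.8) / 3250 = 11.67615

ȳ_st ≈ 11.676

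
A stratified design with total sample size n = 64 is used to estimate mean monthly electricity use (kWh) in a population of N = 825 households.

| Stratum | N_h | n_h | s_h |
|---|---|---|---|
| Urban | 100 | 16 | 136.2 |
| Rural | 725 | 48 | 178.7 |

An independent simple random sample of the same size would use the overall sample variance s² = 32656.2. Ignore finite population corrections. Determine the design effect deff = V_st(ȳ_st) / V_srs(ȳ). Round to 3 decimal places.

deff ≈ 1.040

V̂(ȳ_st) = Σ W_h² s_h²/n_h, with W_h = N_h/N and N = 825:
  stratum Urban: (100/825)²·136.2²/16 = 17.0344
  stratum Rural: (725/825)²·178.7²/48 = 513.779
V_st = 530.813
V_srs = s²/n = 32656.2/64 = 510.253
deff = V_st / V_srs = 530.813/510.253 = 1.0403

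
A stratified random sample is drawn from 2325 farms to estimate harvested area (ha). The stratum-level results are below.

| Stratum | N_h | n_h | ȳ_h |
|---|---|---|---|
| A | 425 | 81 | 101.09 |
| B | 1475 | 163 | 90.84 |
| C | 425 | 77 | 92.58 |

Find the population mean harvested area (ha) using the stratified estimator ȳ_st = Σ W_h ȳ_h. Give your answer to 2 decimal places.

N = Σ N_h = 2325. Stratum weights W_h = N_h/N.
ȳ_st = (425·101.09 + 1475·90.84 + 425·92.58) / 2325 = 93.0317

ȳ_st ≈ 93.03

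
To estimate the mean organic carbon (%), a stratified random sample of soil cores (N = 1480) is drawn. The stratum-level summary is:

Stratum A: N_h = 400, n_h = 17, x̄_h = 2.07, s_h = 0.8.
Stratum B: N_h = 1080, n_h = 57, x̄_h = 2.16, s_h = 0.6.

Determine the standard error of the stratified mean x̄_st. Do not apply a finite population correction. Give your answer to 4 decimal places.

V̂(x̄_st) = Σ W_h² s_h²/n_h, with W_h = N_h/N and N = 1480:
  stratum A: (400/1480)²·0.8²/17 = 0.00274997
  stratum B: (1080/1480)²·0.6²/57 = 0.00336319
V̂(x̄_st) = 0.00611316
SE(x̄_st) = √0.00611316 = 0.0781867

SE(x̄_st) ≈ 0.0782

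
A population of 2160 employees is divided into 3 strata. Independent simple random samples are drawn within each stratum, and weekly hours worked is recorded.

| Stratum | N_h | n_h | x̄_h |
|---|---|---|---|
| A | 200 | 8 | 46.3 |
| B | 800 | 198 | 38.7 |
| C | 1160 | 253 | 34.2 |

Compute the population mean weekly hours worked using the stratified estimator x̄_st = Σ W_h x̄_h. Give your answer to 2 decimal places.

x̄_st ≈ 36.99

N = Σ N_h = 2160. Stratum weights W_h = N_h/N.
x̄_st = (200·46.3 + 800·38.7 + 1160·34.2) / 2160 = 36.9870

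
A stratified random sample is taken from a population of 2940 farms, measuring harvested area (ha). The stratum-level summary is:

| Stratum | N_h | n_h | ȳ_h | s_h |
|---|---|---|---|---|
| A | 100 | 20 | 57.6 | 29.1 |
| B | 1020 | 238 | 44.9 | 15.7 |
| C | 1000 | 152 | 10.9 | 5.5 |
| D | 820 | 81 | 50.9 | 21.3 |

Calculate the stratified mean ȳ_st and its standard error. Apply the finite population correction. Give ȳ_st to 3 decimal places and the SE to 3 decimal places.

ȳ_st = Σ W_h ȳ_h = (100·57.6 + 1020·44.9 + 1000·10.9 + 820·50.9)/2940 = 35.44082
V̂(ȳ_st) = Σ W_h² (1 − n_h/N_h) s_h²/n_h, with W_h = N_h/N and N = 2940:
  stratum A: (100/2940)²·(1 − 20/100)·29.1²/20 = 0.0391878
  stratum B: (1020/2940)²·(1 − 238/1020)·15.7²/238 = 0.0955729
  stratum C: (1000/2940)²·(1 − 152/1000)·5.5²/152 = 0.0195246
  stratum D: (820/2940)²·(1 − 81/820)·21.3²/81 = 0.392679
V̂(ȳ_st) = 0.546964
SE(ȳ_st) = √0.546964 = 0.73957

ȳ_st ≈ 35.441, SE ≈ 0.740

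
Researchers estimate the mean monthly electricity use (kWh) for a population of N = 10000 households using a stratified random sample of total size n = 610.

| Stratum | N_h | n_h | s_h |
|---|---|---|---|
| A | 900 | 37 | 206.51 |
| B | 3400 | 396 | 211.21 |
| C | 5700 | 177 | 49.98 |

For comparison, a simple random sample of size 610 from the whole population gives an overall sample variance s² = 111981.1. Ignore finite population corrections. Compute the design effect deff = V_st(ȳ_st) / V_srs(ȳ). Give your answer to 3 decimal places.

V̂(ȳ_st) = Σ W_h² s_h²/n_h, with W_h = N_h/N and N = 10000:
  stratum A: (900/10000)²·206.51²/37 = 9.3361
  stratum B: (3400/10000)²·211.21²/396 = 13.0224
  stratum C: (5700/10000)²·49.98²/177 = 4.58531
V_st = 26.9438
V_srs = s²/n = 111981.1/610 = 183.576
deff = V_st / V_srs = 26.9438/183.576 = 0.1468

deff ≈ 0.147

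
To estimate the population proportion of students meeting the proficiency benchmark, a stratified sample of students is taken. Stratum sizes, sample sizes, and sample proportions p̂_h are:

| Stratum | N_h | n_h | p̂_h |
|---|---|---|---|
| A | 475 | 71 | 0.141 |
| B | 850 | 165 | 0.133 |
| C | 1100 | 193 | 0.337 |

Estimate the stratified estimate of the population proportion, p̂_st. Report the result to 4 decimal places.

p̂_st ≈ 0.2271

N = 2425; stratum weights W_h = N_h/N.
p̂_st = Σ W_h p̂_h = (475·0.141 + 850·0.133 + 1100·0.337)/2425 = 0.22710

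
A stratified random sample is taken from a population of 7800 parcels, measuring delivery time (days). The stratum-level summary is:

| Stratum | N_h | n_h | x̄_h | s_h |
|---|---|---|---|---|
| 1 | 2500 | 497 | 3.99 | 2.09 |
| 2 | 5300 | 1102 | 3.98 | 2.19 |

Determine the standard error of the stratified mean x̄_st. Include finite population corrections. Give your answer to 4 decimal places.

SE(x̄_st) ≈ 0.0481

V̂(x̄_st) = Σ W_h² (1 − n_h/N_h) s_h²/n_h, with W_h = N_h/N and N = 7800:
  stratum 1: (2500/7800)²·(1 − 497/2500)·2.09²/497 = 0.000723382
  stratum 2: (5300/7800)²·(1 − 1102/5300)·2.19²/1102 = 0.00159161
V̂(x̄_st) = 0.00231499
SE(x̄_st) = √0.00231499 = 0.0481143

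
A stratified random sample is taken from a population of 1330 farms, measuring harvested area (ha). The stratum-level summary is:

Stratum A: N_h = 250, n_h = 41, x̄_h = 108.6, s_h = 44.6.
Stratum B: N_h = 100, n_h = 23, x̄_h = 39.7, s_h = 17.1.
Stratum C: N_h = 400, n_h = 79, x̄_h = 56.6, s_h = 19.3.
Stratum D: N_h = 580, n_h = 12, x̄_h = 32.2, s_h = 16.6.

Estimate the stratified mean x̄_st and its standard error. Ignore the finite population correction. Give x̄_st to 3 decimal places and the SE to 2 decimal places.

x̄_st ≈ 54.463, SE ≈ 2.57

x̄_st = Σ W_h x̄_h = (250·108.6 + 100·39.7 + 400·56.6 + 580·32.2)/1330 = 54.46316
V̂(x̄_st) = Σ W_h² s_h²/n_h, with W_h = N_h/N and N = 1330:
  stratum A: (250/1330)²·44.6²/41 = 1.7142
  stratum B: (100/1330)²·17.1²/23 = 0.0718722
  stratum C: (400/1330)²·19.3²/79 = 0.426485
  stratum D: (580/1330)²·16.6²/12 = 4.36704
V̂(x̄_st) = 6.57961
SE(x̄_st) = √6.57961 = 2.56507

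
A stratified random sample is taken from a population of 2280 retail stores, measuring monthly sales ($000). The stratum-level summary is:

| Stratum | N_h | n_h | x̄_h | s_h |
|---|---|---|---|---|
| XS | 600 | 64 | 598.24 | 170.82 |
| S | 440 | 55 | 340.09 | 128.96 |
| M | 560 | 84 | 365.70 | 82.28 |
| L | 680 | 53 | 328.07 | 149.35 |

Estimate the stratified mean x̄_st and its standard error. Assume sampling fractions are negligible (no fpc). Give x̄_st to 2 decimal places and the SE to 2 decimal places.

x̄_st = Σ W_h x̄_h = (600·598.24 + 440·340.09 + 560·365.70 + 680·328.07)/2280 = 410.72947
V̂(x̄_st) = Σ W_h² s_h²/n_h, with W_h = N_h/N and N = 2280:
  stratum XS: (600/2280)²·170.82²/64 = 31.574
  stratum S: (440/2280)²·128.96²/55 = 11.2612
  stratum M: (560/2280)²·82.28²/84 = 4.86201
  stratum L: (680/2280)²·149.35²/53 = 37.4354
V̂(x̄_st) = 85.1326
SE(x̄_st) = √85.1326 = 9.22673

x̄_st ≈ 410.73, SE ≈ 9.23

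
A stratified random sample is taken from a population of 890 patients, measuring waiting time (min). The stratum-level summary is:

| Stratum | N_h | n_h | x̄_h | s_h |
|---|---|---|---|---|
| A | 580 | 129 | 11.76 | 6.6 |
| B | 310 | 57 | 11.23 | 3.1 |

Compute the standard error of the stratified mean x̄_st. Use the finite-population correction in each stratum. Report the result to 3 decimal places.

V̂(x̄_st) = Σ W_h² (1 − n_h/N_h) s_h²/n_h, with W_h = N_h/N and N = 890:
  stratum A: (580/890)²·(1 − 129/580)·6.6²/129 = 0.111512
  stratum B: (310/890)²·(1 − 57/310)·3.1²/57 = 0.0166936
V̂(x̄_st) = 0.128206
SE(x̄_st) = √0.128206 = 0.358059

SE(x̄_st) ≈ 0.358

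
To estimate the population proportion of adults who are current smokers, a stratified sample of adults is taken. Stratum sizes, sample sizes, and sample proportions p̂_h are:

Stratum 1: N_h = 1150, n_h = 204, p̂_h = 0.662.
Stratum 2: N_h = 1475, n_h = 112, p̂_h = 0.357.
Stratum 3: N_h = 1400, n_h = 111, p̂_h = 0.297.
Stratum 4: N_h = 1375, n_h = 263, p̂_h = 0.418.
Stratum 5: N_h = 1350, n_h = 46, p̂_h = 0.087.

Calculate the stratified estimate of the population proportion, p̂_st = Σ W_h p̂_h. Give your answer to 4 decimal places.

N = 6750; stratum weights W_h = N_h/N.
p̂_st = Σ W_h p̂_h = (1150·0.662 + 1475·0.357 + 1400·0.297 + 1375·0.418 + 1350·0.087)/6750 = 0.35494

p̂_st ≈ 0.3549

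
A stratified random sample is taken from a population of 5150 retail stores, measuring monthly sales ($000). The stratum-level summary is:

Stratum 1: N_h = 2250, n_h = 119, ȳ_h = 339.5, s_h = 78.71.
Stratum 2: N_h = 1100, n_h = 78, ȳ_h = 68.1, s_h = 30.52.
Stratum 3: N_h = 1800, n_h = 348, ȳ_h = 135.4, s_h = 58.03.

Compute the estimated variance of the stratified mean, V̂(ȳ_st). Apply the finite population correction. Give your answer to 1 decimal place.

V̂(ȳ_st) = Σ W_h² (1 − n_h/N_h) s_h²/n_h, with W_h = N_h/N and N = 5150:
  stratum 1: (2250/5150)²·(1 − 119/2250)·78.71²/119 = 9.41162
  stratum 2: (1100/5150)²·(1 − 78/1100)·30.52²/78 = 0.506178
  stratum 3: (1800/5150)²·(1 − 348/1800)·58.03²/348 = 0.953566
V̂(ȳ_st) = 10.8714

V̂(ȳ_st) ≈ 10.9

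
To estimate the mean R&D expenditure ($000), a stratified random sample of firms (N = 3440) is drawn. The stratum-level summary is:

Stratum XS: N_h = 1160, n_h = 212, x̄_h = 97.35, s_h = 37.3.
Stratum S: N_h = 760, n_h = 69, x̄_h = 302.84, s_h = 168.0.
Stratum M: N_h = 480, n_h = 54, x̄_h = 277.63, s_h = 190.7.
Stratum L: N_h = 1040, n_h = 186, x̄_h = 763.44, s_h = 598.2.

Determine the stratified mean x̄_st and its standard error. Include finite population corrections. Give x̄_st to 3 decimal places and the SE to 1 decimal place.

x̄_st ≈ 369.280, SE ≈ 13.2

x̄_st = Σ W_h x̄_h = (1160·97.35 + 760·302.84 + 480·277.63 + 1040·763.44)/3440 = 369.28035
V̂(x̄_st) = Σ W_h² (1 − n_h/N_h) s_h²/n_h, with W_h = N_h/N and N = 3440:
  stratum XS: (1160/3440)²·(1 − 212/1160)·37.3²/212 = 0.609862
  stratum S: (760/3440)²·(1 − 69/760)·168.0²/69 = 18.1528
  stratum M: (480/3440)²·(1 − 54/480)·190.7²/54 = 11.637
  stratum L: (1040/3440)²·(1 − 186/1040)·598.2²/186 = 144.396
V̂(x̄_st) = 174.795
SE(x̄_st) = √174.795 = 13.221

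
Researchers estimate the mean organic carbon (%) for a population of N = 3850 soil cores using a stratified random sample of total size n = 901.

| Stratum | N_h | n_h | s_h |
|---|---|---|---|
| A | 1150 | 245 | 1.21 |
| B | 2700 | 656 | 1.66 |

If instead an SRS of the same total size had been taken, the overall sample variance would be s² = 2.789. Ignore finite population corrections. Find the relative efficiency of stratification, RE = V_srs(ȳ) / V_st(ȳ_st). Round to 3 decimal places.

V̂(ȳ_st) = Σ W_h² s_h²/n_h, with W_h = N_h/N and N = 3850:
  stratum A: (1150/3850)²·1.21²/245 = 0.000533186
  stratum B: (2700/3850)²·1.66²/656 = 0.00206594
V_st = 0.00259913
V_srs = s²/n = 2.789/901 = 0.00309545
Relative efficiency = V_srs / V_st = 0.00309545/0.00259913 = 1.1910

RE ≈ 1.191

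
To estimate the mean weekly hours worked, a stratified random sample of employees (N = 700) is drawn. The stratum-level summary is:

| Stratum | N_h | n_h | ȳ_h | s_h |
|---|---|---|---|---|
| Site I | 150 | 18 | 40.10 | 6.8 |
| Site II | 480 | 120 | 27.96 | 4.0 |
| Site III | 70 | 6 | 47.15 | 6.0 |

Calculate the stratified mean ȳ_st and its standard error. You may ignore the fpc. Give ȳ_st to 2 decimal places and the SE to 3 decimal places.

ȳ_st ≈ 32.48, SE ≈ 0.491

ȳ_st = Σ W_h ȳ_h = (150·40.10 + 480·27.96 + 70·47.15)/700 = 32.48043
V̂(ȳ_st) = Σ W_h² s_h²/n_h, with W_h = N_h/N and N = 700:
  stratum Site I: (150/700)²·6.8²/18 = 0.117959
  stratum Site II: (480/700)²·4.0²/120 = 0.0626939
  stratum Site III: (70/700)²·6.0²/6 = 0.06
V̂(ȳ_st) = 0.240653
SE(ȳ_st) = √0.240653 = 0.490564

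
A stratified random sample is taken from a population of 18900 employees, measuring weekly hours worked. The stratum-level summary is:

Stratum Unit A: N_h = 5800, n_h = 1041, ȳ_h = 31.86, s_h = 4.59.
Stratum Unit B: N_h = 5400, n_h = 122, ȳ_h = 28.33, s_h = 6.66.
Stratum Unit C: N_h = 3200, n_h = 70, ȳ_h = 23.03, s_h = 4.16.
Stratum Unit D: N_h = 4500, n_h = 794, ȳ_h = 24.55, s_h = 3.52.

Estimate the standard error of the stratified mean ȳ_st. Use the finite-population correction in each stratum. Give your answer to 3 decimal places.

SE(ȳ_st) ≈ 0.196

V̂(ȳ_st) = Σ W_h² (1 − n_h/N_h) s_h²/n_h, with W_h = N_h/N and N = 18900:
  stratum Unit A: (5800/18900)²·(1 − 1041/5800)·4.59²/1041 = 0.00156385
  stratum Unit B: (5400/18900)²·(1 − 122/5400)·6.66²/122 = 0.0290087
  stratum Unit C: (3200/18900)²·(1 − 70/3200)·4.16²/70 = 0.00693201
  stratum Unit D: (4500/18900)²·(1 − 794/4500)·3.52²/794 = 0.00072855
V̂(ȳ_st) = 0.0382331
SE(ȳ_st) = √0.0382331 = 0.195533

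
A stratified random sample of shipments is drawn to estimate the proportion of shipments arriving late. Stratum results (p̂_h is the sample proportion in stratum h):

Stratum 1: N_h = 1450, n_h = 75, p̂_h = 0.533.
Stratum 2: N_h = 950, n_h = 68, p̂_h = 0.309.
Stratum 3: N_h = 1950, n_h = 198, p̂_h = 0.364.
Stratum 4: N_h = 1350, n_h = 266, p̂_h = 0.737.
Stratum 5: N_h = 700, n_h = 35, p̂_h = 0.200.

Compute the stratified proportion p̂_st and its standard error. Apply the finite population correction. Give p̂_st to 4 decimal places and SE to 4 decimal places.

p̂_st ≈ 0.4549, SE ≈ 0.0202

N = 6400; stratum weights W_h = N_h/N.
p̂_st = Σ W_h p̂_h = (1450·0.533 + 950·0.309 + 1950·0.364 + 1350·0.737 + 700·0.200)/6400 = 0.45487
V̂(p̂_st) = Σ W_h² (1 − n_h/N_h) p̂_h(1−p̂_h)/(n_h−1):
  stratum 1: (1450/6400)²·(1 − 75/1450)·0.533·0.467/74 = 0.000163728
  stratum 2: (950/6400)²·(1 − 68/950)·0.309·0.691/67 = 6.51919e-05
  stratum 3: (1950/6400)²·(1 − 198/1950)·0.364·0.636/197 = 9.80169e-05
  stratum 4: (1350/6400)²·(1 − 266/1350)·0.737·0.263/265 = 2.61325e-05
  stratum 5: (700/6400)²·(1 − 35/700)·0.200·0.800/34 = 5.34812e-05
V̂(p̂_st) = 0.000406551; SE = √V̂ = 0.0201631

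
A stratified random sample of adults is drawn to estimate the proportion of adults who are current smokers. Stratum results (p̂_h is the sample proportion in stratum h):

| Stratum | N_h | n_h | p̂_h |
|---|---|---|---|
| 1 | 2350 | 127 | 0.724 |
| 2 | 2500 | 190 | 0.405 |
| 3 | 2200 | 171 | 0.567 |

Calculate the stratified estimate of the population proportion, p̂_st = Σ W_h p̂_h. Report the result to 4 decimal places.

p̂_st ≈ 0.5619

N = 7050; stratum weights W_h = N_h/N.
p̂_st = Σ W_h p̂_h = (2350·0.724 + 2500·0.405 + 2200·0.567)/7050 = 0.56189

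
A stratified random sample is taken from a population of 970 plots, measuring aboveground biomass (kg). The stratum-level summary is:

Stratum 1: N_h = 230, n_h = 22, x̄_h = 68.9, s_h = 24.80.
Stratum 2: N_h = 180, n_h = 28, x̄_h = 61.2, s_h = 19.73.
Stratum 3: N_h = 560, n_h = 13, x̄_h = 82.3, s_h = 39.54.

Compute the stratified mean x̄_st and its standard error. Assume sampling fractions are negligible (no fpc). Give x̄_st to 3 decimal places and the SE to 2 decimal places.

x̄_st ≈ 75.207, SE ≈ 6.49

x̄_st = Σ W_h x̄_h = (230·68.9 + 180·61.2 + 560·82.3)/970 = 75.20722
V̂(x̄_st) = Σ W_h² s_h²/n_h, with W_h = N_h/N and N = 970:
  stratum 1: (230/970)²·24.80²/22 = 1.57178
  stratum 2: (180/970)²·19.73²/28 = 0.478738
  stratum 3: (560/970)²·39.54²/13 = 40.0832
V̂(x̄_st) = 42.1337
SE(x̄_st) = √42.1337 = 6.49105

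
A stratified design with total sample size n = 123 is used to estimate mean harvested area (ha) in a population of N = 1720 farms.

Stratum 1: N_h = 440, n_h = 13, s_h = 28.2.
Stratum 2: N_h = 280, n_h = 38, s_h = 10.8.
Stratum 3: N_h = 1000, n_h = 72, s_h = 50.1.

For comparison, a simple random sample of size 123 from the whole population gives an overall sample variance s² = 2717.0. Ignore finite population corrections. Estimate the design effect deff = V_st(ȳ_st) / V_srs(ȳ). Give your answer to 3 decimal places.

deff ≈ 0.718

V̂(ȳ_st) = Σ W_h² s_h²/n_h, with W_h = N_h/N and N = 1720:
  stratum 1: (440/1720)²·28.2²/13 = 4.00316
  stratum 2: (280/1720)²·10.8²/38 = 0.0813435
  stratum 3: (1000/1720)²·50.1²/72 = 11.7838
V_st = 15.8683
V_srs = s²/n = 2717.0/123 = 22.0894
deff = V_st / V_srs = 15.8683/22.0894 = 0.7184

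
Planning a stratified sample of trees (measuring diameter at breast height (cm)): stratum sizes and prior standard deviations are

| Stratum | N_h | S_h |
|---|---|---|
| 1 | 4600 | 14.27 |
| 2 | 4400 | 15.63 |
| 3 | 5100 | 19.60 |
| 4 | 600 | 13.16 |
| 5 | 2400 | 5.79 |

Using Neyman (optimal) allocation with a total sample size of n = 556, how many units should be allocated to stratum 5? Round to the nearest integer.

Neyman allocation: n_h = n · N_h S_h / Σ N_i S_i, with n = 556.
  stratum 1: N_h·S_h = 4600·14.27 = 65642.00
  stratum 2: N_h·S_h = 4400·15.63 = 68772.00
  stratum 3: N_h·S_h = 5100·19.60 = 99960.00
  stratum 4: N_h·S_h = 600·13.16 = 7896.00
  stratum 5: N_h·S_h = 2400·5.79 = 13896.00
Σ N_h S_h = 256166.00
n for stratum 5 = 556·13896.00/256166.00 = 30.161 → 30

30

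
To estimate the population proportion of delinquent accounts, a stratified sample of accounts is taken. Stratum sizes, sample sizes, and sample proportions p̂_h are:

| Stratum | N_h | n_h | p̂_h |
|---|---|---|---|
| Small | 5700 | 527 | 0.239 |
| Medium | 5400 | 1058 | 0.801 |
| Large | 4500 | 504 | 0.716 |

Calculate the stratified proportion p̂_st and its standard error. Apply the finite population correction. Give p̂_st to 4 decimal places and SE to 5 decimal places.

p̂_st ≈ 0.5711, SE ≈ 0.00929

N = 15600; stratum weights W_h = N_h/N.
p̂_st = Σ W_h p̂_h = (5700·0.239 + 5400·0.801 + 4500·0.716)/15600 = 0.57113
V̂(p̂_st) = Σ W_h² (1 − n_h/N_h) p̂_h(1−p̂_h)/(n_h−1):
  stratum Small: (5700/15600)²·(1 − 527/5700)·0.239·0.761/526 = 4.18953e-05
  stratum Medium: (5400/15600)²·(1 − 1058/5400)·0.801·0.199/1057 = 1.45293e-05
  stratum Large: (4500/15600)²·(1 − 504/4500)·0.716·0.284/503 = 2.98712e-05
V̂(p̂_st) = 8.62957e-05; SE = √V̂ = 0.00928955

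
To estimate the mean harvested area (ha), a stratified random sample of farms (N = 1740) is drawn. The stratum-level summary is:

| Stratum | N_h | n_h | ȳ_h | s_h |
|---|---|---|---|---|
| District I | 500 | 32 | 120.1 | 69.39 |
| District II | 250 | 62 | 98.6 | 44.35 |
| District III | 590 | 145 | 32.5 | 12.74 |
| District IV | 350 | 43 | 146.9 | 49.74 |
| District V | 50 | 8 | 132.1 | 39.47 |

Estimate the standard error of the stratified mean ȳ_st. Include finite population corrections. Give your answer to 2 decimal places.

SE(ȳ_st) ≈ 3.79

V̂(ȳ_st) = Σ W_h² (1 − n_h/N_h) s_h²/n_h, with W_h = N_h/N and N = 1740:
  stratum District I: (500/1740)²·(1 − 32/500)·69.39²/32 = 11.6295
  stratum District II: (250/1740)²·(1 − 62/250)·44.35²/62 = 0.492487
  stratum District III: (590/1740)²·(1 − 145/590)·12.74²/145 = 0.0970699
  stratum District IV: (350/1740)²·(1 − 43/350)·49.74²/43 = 2.04198
  stratum District V: (50/1740)²·(1 − 8/50)·39.47²/8 = 0.135072
V̂(ȳ_st) = 14.3961
SE(ȳ_st) = √14.3961 = 3.79422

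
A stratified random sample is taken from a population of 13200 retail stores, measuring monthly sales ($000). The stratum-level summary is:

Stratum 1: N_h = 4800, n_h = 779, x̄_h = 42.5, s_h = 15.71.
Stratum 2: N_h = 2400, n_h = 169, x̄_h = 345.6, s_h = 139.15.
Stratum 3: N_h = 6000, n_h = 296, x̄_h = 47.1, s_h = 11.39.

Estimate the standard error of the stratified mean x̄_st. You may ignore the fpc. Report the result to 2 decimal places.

V̂(x̄_st) = Σ W_h² s_h²/n_h, with W_h = N_h/N and N = 13200:
  stratum 1: (4800/13200)²·15.71²/779 = 0.0418938
  stratum 2: (2400/13200)²·139.15²/169 = 3.78751
  stratum 3: (6000/13200)²·11.39²/296 = 0.0905546
V̂(x̄_st) = 3.91996
SE(x̄_st) = √3.91996 = 1.97989

SE(x̄_st) ≈ 1.98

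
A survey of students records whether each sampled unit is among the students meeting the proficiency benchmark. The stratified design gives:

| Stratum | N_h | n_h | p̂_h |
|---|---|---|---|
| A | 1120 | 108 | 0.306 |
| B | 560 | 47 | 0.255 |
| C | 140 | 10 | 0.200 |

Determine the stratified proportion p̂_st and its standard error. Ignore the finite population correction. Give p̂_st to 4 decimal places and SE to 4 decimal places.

N = 1820; stratum weights W_h = N_h/N.
p̂_st = Σ W_h p̂_h = (1120·0.306 + 560·0.255 + 140·0.200)/1820 = 0.28215
V̂(p̂_st) = Σ W_h² p̂_h(1−p̂_h)/(n_h−1):
  stratum A: (1120/1820)²·0.306·0.694/107 = 0.000751606
  stratum B: (560/1820)²·0.255·0.745/46 = 0.000390996
  stratum C: (140/1820)²·0.200·0.800/9 = 0.000105194
V̂(p̂_st) = 0.0012478; SE = √V̂ = 0.0353242

p̂_st ≈ 0.2822, SE ≈ 0.0353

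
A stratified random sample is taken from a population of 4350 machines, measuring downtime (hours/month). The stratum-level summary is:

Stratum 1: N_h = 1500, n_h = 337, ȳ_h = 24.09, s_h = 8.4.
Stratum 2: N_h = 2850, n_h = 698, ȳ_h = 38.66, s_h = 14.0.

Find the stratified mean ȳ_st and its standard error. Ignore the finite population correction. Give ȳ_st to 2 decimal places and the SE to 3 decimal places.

ȳ_st ≈ 33.64, SE ≈ 0.381

ȳ_st = Σ W_h ȳ_h = (1500·24.09 + 2850·38.66)/4350 = 33.63586
V̂(ȳ_st) = Σ W_h² s_h²/n_h, with W_h = N_h/N and N = 4350:
  stratum 1: (1500/4350)²·8.4²/337 = 0.0248962
  stratum 2: (2850/4350)²·14.0²/698 = 0.120535
V̂(ȳ_st) = 0.145431
SE(ȳ_st) = √0.145431 = 0.381354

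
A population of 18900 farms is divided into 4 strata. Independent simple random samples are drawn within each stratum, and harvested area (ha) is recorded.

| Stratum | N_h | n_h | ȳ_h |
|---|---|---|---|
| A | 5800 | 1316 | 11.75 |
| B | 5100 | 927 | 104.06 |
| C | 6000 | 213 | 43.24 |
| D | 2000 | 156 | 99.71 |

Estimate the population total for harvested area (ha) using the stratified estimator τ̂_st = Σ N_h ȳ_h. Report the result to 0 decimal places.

τ̂_st = Σ N_h ȳ_h = 5800·11.75 + 5100·104.06 + 6000·43.24 + 2000·99.71 = 1057716

τ̂_st ≈ 1057716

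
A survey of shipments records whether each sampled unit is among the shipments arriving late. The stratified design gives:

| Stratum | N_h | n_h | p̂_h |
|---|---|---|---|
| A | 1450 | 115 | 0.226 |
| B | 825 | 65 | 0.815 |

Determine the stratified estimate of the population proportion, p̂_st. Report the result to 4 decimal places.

N = 2275; stratum weights W_h = N_h/N.
p̂_st = Σ W_h p̂_h = (1450·0.226 + 825·0.815)/2275 = 0.43959

p̂_st ≈ 0.4396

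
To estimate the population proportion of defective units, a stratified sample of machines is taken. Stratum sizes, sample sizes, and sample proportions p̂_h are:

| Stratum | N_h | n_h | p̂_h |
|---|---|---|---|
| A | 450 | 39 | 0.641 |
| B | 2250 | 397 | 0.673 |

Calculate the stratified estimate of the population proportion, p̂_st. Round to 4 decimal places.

N = 2700; stratum weights W_h = N_h/N.
p̂_st = Σ W_h p̂_h = (450·0.641 + 2250·0.673)/2700 = 0.66767

p̂_st ≈ 0.6677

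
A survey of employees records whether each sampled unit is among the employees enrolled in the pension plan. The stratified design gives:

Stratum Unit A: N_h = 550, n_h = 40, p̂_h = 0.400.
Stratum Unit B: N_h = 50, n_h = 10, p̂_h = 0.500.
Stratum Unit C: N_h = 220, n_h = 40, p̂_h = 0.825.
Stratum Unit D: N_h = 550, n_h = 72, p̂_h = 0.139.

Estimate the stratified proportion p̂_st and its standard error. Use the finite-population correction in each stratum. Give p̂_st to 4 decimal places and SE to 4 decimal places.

N = 1370; stratum weights W_h = N_h/N.
p̂_st = Σ W_h p̂_h = (550·0.400 + 50·0.500 + 220·0.825 + 550·0.139)/1370 = 0.36712
V̂(p̂_st) = Σ W_h² (1 − n_h/N_h) p̂_h(1−p̂_h)/(n_h−1):
  stratum Unit A: (550/1370)²·(1 − 40/550)·0.400·0.600/39 = 0.000919683
  stratum Unit B: (50/1370)²·(1 − 10/50)·0.500·0.500/9 = 2.95996e-05
  stratum Unit C: (220/1370)²·(1 − 40/220)·0.825·0.175/39 = 7.81055e-05
  stratum Unit D: (550/1370)²·(1 − 72/550)·0.139·0.861/71 = 0.000236107
V̂(p̂_st) = 0.0012635; SE = √V̂ = 0.0355457

p̂_st ≈ 0.3671, SE ≈ 0.0355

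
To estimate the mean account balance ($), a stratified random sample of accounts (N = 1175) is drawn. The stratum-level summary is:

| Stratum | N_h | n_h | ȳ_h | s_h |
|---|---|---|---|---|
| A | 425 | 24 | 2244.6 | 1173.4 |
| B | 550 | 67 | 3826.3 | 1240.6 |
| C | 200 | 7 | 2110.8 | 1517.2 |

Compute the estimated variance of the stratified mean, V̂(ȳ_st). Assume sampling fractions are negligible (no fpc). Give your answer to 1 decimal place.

V̂(ȳ_st) = Σ W_h² s_h²/n_h, with W_h = N_h/N and N = 1175:
  stratum A: (425/1175)²·1173.4²/24 = 7505.56
  stratum B: (550/1175)²·1240.6²/67 = 5033.13
  stratum C: (200/1175)²·1517.2²/7 = 9527.34
V̂(ȳ_st) = 22066

V̂(ȳ_st) ≈ 22066.0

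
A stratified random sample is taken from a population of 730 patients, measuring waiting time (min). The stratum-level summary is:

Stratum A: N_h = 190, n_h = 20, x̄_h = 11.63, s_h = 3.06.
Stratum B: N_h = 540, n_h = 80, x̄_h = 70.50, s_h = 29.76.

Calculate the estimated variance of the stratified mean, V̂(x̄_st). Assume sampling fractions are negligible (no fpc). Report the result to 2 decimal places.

V̂(x̄_st) ≈ 6.09

V̂(x̄_st) = Σ W_h² s_h²/n_h, with W_h = N_h/N and N = 730:
  stratum A: (190/730)²·3.06²/20 = 0.0317157
  stratum B: (540/730)²·29.76²/80 = 6.05784
V̂(x̄_st) = 6.08955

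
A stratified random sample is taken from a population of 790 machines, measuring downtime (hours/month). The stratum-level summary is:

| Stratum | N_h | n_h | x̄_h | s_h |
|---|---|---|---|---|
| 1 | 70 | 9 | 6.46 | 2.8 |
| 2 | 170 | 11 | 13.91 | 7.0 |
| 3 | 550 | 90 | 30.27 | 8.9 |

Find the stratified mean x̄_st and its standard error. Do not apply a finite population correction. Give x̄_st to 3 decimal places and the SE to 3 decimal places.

x̄_st = Σ W_h x̄_h = (70·6.46 + 170·13.91 + 550·30.27)/790 = 24.63975
V̂(x̄_st) = Σ W_h² s_h²/n_h, with W_h = N_h/N and N = 790:
  stratum 1: (70/790)²·2.8²/9 = 0.00683936
  stratum 2: (170/790)²·7.0²/11 = 0.206275
  stratum 3: (550/790)²·8.9²/90 = 0.426588
V̂(x̄_st) = 0.639703
SE(x̄_st) = √0.639703 = 0.799814

x̄_st ≈ 24.640, SE ≈ 0.800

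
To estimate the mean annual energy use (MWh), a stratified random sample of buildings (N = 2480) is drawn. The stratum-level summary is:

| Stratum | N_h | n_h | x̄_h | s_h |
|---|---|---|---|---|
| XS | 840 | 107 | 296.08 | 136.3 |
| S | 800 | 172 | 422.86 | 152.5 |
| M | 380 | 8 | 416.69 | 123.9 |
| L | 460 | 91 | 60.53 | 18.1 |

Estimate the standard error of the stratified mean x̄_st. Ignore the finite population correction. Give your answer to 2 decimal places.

V̂(x̄_st) = Σ W_h² s_h²/n_h, with W_h = N_h/N and N = 2480:
  stratum XS: (840/2480)²·136.3²/107 = 19.9188
  stratum S: (800/2480)²·152.5²/172 = 14.0698
  stratum M: (380/2480)²·123.9²/8 = 45.0522
  stratum L: (460/2480)²·18.1²/91 = 0.123859
V̂(x̄_st) = 79.1647
SE(x̄_st) = √79.1647 = 8.89745

SE(x̄_st) ≈ 8.90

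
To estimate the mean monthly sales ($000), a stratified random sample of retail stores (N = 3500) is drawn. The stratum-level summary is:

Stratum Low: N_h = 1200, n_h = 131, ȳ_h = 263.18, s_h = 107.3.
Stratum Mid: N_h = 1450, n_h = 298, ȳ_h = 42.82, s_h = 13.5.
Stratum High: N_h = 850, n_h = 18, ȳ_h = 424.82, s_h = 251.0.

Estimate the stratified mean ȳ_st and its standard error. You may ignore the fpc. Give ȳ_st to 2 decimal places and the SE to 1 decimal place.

ȳ_st ≈ 211.14, SE ≈ 14.7

ȳ_st = Σ W_h ȳ_h = (1200·263.18 + 1450·42.82 + 850·424.82)/3500 = 211.14343
V̂(ȳ_st) = Σ W_h² s_h²/n_h, with W_h = N_h/N and N = 3500:
  stratum Low: (1200/3500)²·107.3²/131 = 10.3313
  stratum Mid: (1450/3500)²·13.5²/298 = 0.104967
  stratum High: (850/3500)²·251.0²/18 = 206.432
V̂(ȳ_st) = 216.868
SE(ȳ_st) = √216.868 = 14.7264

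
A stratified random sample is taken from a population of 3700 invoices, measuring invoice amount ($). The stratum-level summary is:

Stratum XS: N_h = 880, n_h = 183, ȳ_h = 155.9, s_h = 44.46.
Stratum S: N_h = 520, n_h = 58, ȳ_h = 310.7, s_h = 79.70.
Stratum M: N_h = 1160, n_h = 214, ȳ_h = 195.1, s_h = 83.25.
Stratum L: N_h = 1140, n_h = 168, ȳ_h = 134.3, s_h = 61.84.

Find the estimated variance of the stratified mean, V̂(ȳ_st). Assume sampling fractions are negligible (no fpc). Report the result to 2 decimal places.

V̂(ȳ_st) = Σ W_h² s_h²/n_h, with W_h = N_h/N and N = 3700:
  stratum XS: (880/3700)²·44.46²/183 = 0.611012
  stratum S: (520/3700)²·79.70²/58 = 2.16318
  stratum M: (1160/3700)²·83.25²/214 = 3.18322
  stratum L: (1140/3700)²·61.84²/168 = 2.16091
V̂(ȳ_st) = 8.11832

V̂(ȳ_st) ≈ 8.12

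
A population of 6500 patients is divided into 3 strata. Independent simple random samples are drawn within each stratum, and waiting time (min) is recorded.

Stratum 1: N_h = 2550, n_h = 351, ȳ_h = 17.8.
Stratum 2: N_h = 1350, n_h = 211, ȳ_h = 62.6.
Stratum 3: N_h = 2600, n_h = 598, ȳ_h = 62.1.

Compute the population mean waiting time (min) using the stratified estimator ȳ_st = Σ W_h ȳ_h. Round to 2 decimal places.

N = Σ N_h = 6500. Stratum weights W_h = N_h/N.
ȳ_st = (2550·17.8 + 1350·62.6 + 2600·62.1) / 6500 = 44.8246

ȳ_st ≈ 44.82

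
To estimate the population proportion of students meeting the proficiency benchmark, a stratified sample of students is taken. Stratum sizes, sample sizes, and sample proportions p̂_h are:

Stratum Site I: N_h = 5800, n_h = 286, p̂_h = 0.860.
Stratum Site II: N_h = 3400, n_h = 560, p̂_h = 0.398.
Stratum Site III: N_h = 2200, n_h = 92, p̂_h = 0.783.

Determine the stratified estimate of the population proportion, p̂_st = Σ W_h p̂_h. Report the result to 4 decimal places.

p̂_st ≈ 0.7074

N = 11400; stratum weights W_h = N_h/N.
p̂_st = Σ W_h p̂_h = (5800·0.860 + 3400·0.398 + 2200·0.783)/11400 = 0.70735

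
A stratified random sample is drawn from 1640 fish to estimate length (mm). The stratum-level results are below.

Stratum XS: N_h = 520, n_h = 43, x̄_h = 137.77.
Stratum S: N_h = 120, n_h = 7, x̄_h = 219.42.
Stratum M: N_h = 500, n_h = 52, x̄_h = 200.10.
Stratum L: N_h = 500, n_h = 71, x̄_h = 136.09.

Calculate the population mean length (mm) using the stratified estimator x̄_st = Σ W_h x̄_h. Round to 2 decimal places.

x̄_st ≈ 162.24

N = Σ N_h = 1640. Stratum weights W_h = N_h/N.
x̄_st = (520·137.77 + 120·219.42 + 500·200.10 + 500·136.09) / 1640 = 162.2352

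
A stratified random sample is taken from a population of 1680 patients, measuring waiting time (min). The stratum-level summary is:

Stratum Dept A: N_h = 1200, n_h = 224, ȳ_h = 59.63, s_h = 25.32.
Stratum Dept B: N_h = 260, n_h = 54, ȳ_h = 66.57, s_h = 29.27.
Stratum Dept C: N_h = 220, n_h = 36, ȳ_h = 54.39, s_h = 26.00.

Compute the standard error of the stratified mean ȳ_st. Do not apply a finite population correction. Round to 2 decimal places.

V̂(ȳ_st) = Σ W_h² s_h²/n_h, with W_h = N_h/N and N = 1680:
  stratum Dept A: (1200/1680)²·25.32²/224 = 1.46024
  stratum Dept B: (260/1680)²·29.27²/54 = 0.379997
  stratum Dept C: (220/1680)²·26.00²/36 = 0.322011
V̂(ȳ_st) = 2.16224
SE(ȳ_st) = √2.16224 = 1.47046

SE(ȳ_st) ≈ 1.47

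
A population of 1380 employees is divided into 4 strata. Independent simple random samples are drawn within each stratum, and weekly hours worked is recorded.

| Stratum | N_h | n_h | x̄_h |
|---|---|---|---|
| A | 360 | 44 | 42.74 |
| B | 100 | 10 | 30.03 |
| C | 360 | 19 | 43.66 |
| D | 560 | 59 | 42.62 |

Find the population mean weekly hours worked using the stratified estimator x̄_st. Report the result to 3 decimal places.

N = Σ N_h = 1380. Stratum weights W_h = N_h/N.
x̄_st = (360·42.74 + 100·30.03 + 360·43.66 + 560·42.62) / 1380 = 42.01029

x̄_st ≈ 42.010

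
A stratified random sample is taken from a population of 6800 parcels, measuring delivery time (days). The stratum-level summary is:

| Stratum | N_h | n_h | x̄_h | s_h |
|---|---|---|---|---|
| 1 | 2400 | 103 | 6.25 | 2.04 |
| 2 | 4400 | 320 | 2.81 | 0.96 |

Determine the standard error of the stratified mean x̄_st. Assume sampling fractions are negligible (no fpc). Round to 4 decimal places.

SE(x̄_st) ≈ 0.0790

V̂(x̄_st) = Σ W_h² s_h²/n_h, with W_h = N_h/N and N = 6800:
  stratum 1: (2400/6800)²·2.04²/103 = 0.00503301
  stratum 2: (4400/6800)²·0.96²/320 = 0.00120581
V̂(x̄_st) = 0.00623882
SE(x̄_st) = √0.00623882 = 0.0789862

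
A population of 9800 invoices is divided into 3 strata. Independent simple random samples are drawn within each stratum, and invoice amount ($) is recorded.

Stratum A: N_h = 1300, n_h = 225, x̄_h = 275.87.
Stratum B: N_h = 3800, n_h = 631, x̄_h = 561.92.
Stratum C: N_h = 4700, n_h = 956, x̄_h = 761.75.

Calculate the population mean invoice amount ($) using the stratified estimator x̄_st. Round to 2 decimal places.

x̄_st ≈ 619.81

N = Σ N_h = 9800. Stratum weights W_h = N_h/N.
x̄_st = (1300·275.87 + 3800·561.92 + 4700·761.75) / 9800 = 619.8114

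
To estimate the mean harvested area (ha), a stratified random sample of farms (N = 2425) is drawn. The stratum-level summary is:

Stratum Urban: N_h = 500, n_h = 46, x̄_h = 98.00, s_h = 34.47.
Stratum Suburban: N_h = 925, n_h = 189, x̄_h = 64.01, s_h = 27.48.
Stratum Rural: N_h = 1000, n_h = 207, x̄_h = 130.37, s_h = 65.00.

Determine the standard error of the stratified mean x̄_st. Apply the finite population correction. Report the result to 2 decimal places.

V̂(x̄_st) = Σ W_h² (1 − n_h/N_h) s_h²/n_h, with W_h = N_h/N and N = 2425:
  stratum Urban: (500/2425)²·(1 − 46/500)·34.47²/46 = 0.997073
  stratum Suburban: (925/2425)²·(1 − 189/925)·27.48²/189 = 0.46256
  stratum Rural: (1000/2425)²·(1 − 207/1000)·65.00²/207 = 2.75237
V̂(x̄_st) = 4.212
SE(x̄_st) = √4.212 = 2.05232

SE(x̄_st) ≈ 2.05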